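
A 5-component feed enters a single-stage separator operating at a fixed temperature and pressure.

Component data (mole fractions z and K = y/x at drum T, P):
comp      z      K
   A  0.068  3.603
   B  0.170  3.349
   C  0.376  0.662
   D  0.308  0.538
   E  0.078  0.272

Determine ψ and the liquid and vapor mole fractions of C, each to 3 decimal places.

Rachford–Rice: g(ψ) = Σ zᵢ(Kᵢ−1)/(1+ψ(Kᵢ−1)) = 0.
Check two-phase: ΣzᵢKᵢ = 1.250 > 1 and Σzᵢ/Kᵢ = 1.497 > 1, so g(0) = 0.250 > 0 and g(1) = -0.497 < 0.
Newton–Raphson from ψ = 0.31:
  ψ = 0.310: g = -0.0524, g' = -0.667 → ψ = 0.232
  ψ = 0.232: g = 0.0036, g' = -0.766 → ψ = 0.236
Converged at ψ = 0.236.
Compositions from xᵢ = zᵢ/(1+ψ(Kᵢ−1)), yᵢ = Kᵢxᵢ:
  A: x = 0.042, y = 0.152
  B: x = 0.109, y = 0.366
  C: x = 0.409, y = 0.271
  D: x = 0.346, y = 0.186
  E: x = 0.094, y = 0.026

ψ = 0.236, x_C = 0.409, y_C = 0.271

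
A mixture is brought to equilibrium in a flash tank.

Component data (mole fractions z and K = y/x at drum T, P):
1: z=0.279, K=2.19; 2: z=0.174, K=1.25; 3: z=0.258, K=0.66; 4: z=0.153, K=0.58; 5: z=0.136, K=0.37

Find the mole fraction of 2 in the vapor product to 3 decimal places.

Let ψ = V/F and solve Σ zᵢ(Kᵢ−1)/(1+ψ(Kᵢ−1)) = 0.
g(0) = ΣzᵢKᵢ − 1 = 0.138 and g(1) = 1 − Σzᵢ/Kᵢ = -0.289, so a root lies in (0, 1).
Newton iteration, ψ⁰ = 0.5:
  ψ = 0.500: g = -0.0653, g' = -0.365 → ψ = 0.321
  ψ = 0.321: g = 0.0002, g' = -0.375 → ψ = 0.322
Converged at ψ = 0.322.
Compositions from xᵢ = zᵢ/(1+ψ(Kᵢ−1)), yᵢ = Kᵢxᵢ:
  1: x = 0.202, y = 0.442
  2: x = 0.161, y = 0.201
  3: x = 0.290, y = 0.191
  4: x = 0.177, y = 0.103
  5: x = 0.171, y = 0.063

y_2 = 0.201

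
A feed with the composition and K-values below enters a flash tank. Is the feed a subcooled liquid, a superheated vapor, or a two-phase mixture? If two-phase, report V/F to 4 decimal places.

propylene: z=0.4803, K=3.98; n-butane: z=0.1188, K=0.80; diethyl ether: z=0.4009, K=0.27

two-phase, V/F = 0.5719

ΣzᵢKᵢ = 2.1149; Σzᵢ/Kᵢ = 1.7540.
Both exceed 1, so a two-phase solution exists.
Newton iteration, ψ⁰ = 0.39:
  ψ = 0.3900: g = 0.22705, g' = -1.3355 → ψ = 0.5600
  ψ = 0.5600: g = 0.01451, g' = -1.2161 → ψ = 0.5719
Converged at ψ = 0.5719.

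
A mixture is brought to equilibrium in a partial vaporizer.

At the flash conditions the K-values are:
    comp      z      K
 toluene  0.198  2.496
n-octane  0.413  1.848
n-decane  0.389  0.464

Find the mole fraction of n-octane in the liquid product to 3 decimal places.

x_n-octane = 0.251

Material balance + equilibrium reduce to Σ zᵢ(Kᵢ−1)/(1+ψ(Kᵢ−1)) = 0.
Feasibility: ΣzᵢKᵢ = 1.438, Σzᵢ/Kᵢ = 1.141 — both > 1, two phases present.
Newton iteration, ψ⁰ = 0.35:
  ψ = 0.350: g = 0.2078, g' = -0.537 → ψ = 0.737
  ψ = 0.737: g = 0.0117, g' = -0.518 → ψ = 0.760
Converged at ψ = 0.760.
Compositions from xᵢ = zᵢ/(1+ψ(Kᵢ−1)), yᵢ = Kᵢxᵢ:
  toluene: x = 0.093, y = 0.231
  n-octane: x = 0.251, y = 0.464
  n-decane: x = 0.656, y = 0.304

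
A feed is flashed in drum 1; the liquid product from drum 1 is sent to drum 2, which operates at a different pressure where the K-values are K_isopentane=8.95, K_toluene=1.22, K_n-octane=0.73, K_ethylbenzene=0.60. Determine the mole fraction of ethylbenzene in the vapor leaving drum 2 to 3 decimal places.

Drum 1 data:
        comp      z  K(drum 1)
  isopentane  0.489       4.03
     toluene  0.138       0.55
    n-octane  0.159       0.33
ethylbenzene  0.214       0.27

y_ethylbenzene (drum 2) = 0.295

Drum 1:
Let ψ₁ = V/F and solve Σ zᵢ(Kᵢ−1)/(1+ψ₁(Kᵢ−1)) = 0.
Check two-phase: ΣzᵢKᵢ = 2.157 > 1 and Σzᵢ/Kᵢ = 1.647 > 1, so g(0) = 1.157 > 0 and g(1) = -0.647 < 0.
Newton–Raphson from ψ₁ = 0.5:
  ψ₁ = 0.500: g = 0.1028, g' = -1.201 → ψ₁ = 0.586
  ψ₁ = 0.586: g = 0.0015, g' = -1.176 → ψ₁ = 0.587
Converged at ψ₁ = 0.587.
Drum-1 compositions:
  isopentane: x = 0.176, y = 0.709
  toluene: x = 0.188, y = 0.103
  n-octane: x = 0.262, y = 0.086
  ethylbenzene: x = 0.374, y = 0.101
Drum-2 feed = drum-1 liquid: z₂ = (0.1760, 0.1875, 0.2620, 0.3744).
Drum 2:
Material balance + equilibrium reduce to Σ zᵢ(Kᵢ−1)/(1+ψ₂(Kᵢ−1)) = 0.
g(0) = ΣzᵢKᵢ − 1 = 1.220 and g(1) = 1 − Σzᵢ/Kᵢ = -0.156, so a root lies in (0, 1).
Newton–Raphson from ψ₂ = 0.62:
  ψ₂ = 0.620: g = -0.0118, g' = -0.457 → ψ₂ = 0.594
  ψ₂ = 0.594: g = 0.0003, g' = -0.477 → ψ₂ = 0.595
Converged at ψ₂ = 0.595.
  isopentane: x = 0.031, y = 0.275
  toluene: x = 0.166, y = 0.202
  n-octane: x = 0.312, y = 0.228
  ethylbenzene: x = 0.491, y = 0.295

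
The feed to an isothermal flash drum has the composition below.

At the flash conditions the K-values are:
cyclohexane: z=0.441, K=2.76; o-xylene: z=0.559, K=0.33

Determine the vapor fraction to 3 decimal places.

Rachford–Rice: g(ψ) = Σ zᵢ(Kᵢ−1)/(1+ψ(Kᵢ−1)) = 0.
Check two-phase: ΣzᵢKᵢ = 1.402 > 1 and Σzᵢ/Kᵢ = 1.854 > 1, so g(0) = 0.402 > 0 and g(1) = -0.854 < 0.
Binary case is linear: z₁(K₁−1)(1+ψ(K₂−1)) + z₂(K₂−1)(1+ψ(K₁−1)) = 0
⇒ ψ = [z₁(K₁−1)+z₂(K₂−1)] / [−(K₁−1)(K₂−1)] = 0.4016/1.1792 = 0.341

ψ = 0.341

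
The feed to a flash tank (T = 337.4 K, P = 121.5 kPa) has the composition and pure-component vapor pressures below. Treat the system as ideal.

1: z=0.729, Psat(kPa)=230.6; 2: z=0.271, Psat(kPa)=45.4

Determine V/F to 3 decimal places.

Raoult's law: Kᵢ = Pᵢˢᵃᵗ/P = Pᵢˢᵃᵗ/121.5.
  K_1 = 230.6/121.5 = 1.89794, K_2 = 45.4/121.5 = 0.37366
Rachford–Rice: g(V/F) = Σ zᵢ(Kᵢ−1)/(1+V/F(Kᵢ−1)) = 0.
Check two-phase: ΣzᵢKᵢ = 1.485 > 1 and Σzᵢ/Kᵢ = 1.109 > 1, so g(0) = 0.485 > 0 and g(1) = -0.109 < 0.
Iterate (Newton) starting at V/F = 0.49:
  V/F = 0.490: g = 0.2097, g' = -0.505 → V/F = 0.905
  V/F = 0.905: g = -0.0310, g' = -0.746 → V/F = 0.864
  V/F = 0.864: g = -0.0012, g' = -0.691 → V/F = 0.862
Converged at V/F = 0.862.

V/F = 0.862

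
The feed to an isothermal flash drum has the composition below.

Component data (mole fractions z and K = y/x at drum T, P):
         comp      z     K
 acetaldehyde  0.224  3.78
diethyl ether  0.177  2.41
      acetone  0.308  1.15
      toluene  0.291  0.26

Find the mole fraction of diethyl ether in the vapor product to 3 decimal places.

y_diethyl ether = 0.226

Let ψ = V/F and solve Σ zᵢ(Kᵢ−1)/(1+ψ(Kᵢ−1)) = 0.
Feasibility: ΣzᵢKᵢ = 1.703, Σzᵢ/Kᵢ = 1.520 — both > 1, two phases present.
Newton–Raphson from ψ = 0.31:
  ψ = 0.310: g = 0.2728, g' = -0.944 → ψ = 0.599
  ψ = 0.599: g = 0.0247, g' = -0.867 → ψ = 0.627
Converged at ψ = 0.627.
Compositions from xᵢ = zᵢ/(1+ψ(Kᵢ−1)), yᵢ = Kᵢxᵢ:
  acetaldehyde: x = 0.082, y = 0.309
  diethyl ether: x = 0.094, y = 0.226
  acetone: x = 0.282, y = 0.324
  toluene: x = 0.543, y = 0.141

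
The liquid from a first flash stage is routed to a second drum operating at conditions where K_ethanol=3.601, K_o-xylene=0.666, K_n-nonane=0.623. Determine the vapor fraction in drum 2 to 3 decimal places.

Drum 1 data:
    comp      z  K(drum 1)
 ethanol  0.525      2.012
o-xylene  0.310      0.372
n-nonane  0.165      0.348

Drum 1:
Let ψ₁ = V/F and solve Σ zᵢ(Kᵢ−1)/(1+ψ₁(Kᵢ−1)) = 0.
Feasibility: ΣzᵢKᵢ = 1.229, Σzᵢ/Kᵢ = 1.568 — both > 1, two phases present.
Newton iteration, ψ₁⁰ = 0.42:
  ψ₁ = 0.420: g = -0.0397, g' = -0.623 → ψ₁ = 0.356
Converged at ψ₁ = 0.356.
Drum-1 compositions:
  ethanol: x = 0.386, y = 0.777
  o-xylene: x = 0.399, y = 0.148
  n-nonane: x = 0.215, y = 0.075
Drum-2 feed = drum-1 liquid: z₂ = (0.3861, 0.3991, 0.2148).
Drum 2:
Material balance + equilibrium reduce to Σ zᵢ(Kᵢ−1)/(1+ψ₂(Kᵢ−1)) = 0.
Feasibility: ΣzᵢKᵢ = 1.790, Σzᵢ/Kᵢ = 1.051 — both > 1, two phases present.
Iterate (Newton) starting at ψ₂ = 0.45:
  ψ₂ = 0.450: g = 0.2082, g' = -0.660 → ψ₂ = 0.765
  ψ₂ = 0.765: g = 0.0429, g' = -0.433 → ψ₂ = 0.864
  ψ₂ = 0.864: g = 0.0016, g' = -0.403 → ψ₂ = 0.868
Converged at ψ₂ = 0.868.
  ethanol: x = 0.118, y = 0.427
  o-xylene: x = 0.562, y = 0.374
  n-nonane: x = 0.319, y = 0.199

V/F (drum 2) = 0.868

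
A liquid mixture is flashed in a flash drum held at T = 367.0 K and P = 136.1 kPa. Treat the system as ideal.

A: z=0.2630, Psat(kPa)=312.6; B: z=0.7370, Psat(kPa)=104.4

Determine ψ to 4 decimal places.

ψ = 0.5609

Raoult's law: Kᵢ = Pᵢˢᵃᵗ/P = Pᵢˢᵃᵗ/136.1.
  K_A = 312.6/136.1 = 2.296841, K_B = 104.4/136.1 = 0.767083
Let ψ = V/F and solve Σ zᵢ(Kᵢ−1)/(1+ψ(Kᵢ−1)) = 0.
Check two-phase: ΣzᵢKᵢ = 1.1694 > 1 and Σzᵢ/Kᵢ = 1.0753 > 1, so g(0) = 0.1694 > 0 and g(1) = -0.0753 < 0.
Binary case is linear: z₁(K₁−1)(1+ψ(K₂−1)) + z₂(K₂−1)(1+ψ(K₁−1)) = 0
⇒ ψ = [z₁(K₁−1)+z₂(K₂−1)] / [−(K₁−1)(K₂−1)] = 0.16941/0.30206 = 0.5609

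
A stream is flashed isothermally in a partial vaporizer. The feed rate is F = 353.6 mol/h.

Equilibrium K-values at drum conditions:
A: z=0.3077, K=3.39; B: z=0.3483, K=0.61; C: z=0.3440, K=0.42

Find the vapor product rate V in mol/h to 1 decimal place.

Material balance + equilibrium reduce to Σ zᵢ(Kᵢ−1)/(1+β(Kᵢ−1)) = 0.
Check two-phase: ΣzᵢKᵢ = 1.4000 > 1 and Σzᵢ/Kᵢ = 1.4808 > 1, so g(0) = 0.4000 > 0 and g(1) = -0.4808 < 0.
Newton–Raphson from β = 0.5:
  β = 0.5000: g = -0.11472, g' = -0.6761 → β = 0.3303
  β = 0.3303: g = 0.00823, g' = -0.7957 → β = 0.3407
Converged at β = 0.3407.
Then V = β·F = 0.3407·353.6 = 120.5 mol/h and L = F − V = 233.1 mol/h.

V = 120.5 mol/h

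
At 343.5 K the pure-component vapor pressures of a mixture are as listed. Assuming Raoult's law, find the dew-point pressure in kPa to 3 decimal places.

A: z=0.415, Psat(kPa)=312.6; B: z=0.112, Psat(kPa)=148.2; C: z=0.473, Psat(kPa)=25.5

At the dew point ψ → 1, so Σzᵢ/Kᵢ = 1 with Kᵢ = Pᵢˢᵃᵗ/P ⇒ 1/P = Σzᵢ/Pᵢˢᵃᵗ.
1/P = 0.415/312.6 + 0.112/148.2 + 0.473/25.5 = 0.020632 ⇒ P = 48.468 kPa

Pdew = 48.468 kPa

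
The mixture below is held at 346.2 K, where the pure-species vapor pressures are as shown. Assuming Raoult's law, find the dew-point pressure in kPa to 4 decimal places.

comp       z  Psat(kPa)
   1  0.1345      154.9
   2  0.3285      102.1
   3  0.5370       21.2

Pdew = 33.9952 kPa

At the dew point ψ → 1, so Σzᵢ/Kᵢ = 1 with Kᵢ = Pᵢˢᵃᵗ/P ⇒ 1/P = Σzᵢ/Pᵢˢᵃᵗ.
1/P = 0.1345/154.9 + 0.3285/102.1 + 0.5370/21.2 = 0.0294159 ⇒ P = 33.9952 kPa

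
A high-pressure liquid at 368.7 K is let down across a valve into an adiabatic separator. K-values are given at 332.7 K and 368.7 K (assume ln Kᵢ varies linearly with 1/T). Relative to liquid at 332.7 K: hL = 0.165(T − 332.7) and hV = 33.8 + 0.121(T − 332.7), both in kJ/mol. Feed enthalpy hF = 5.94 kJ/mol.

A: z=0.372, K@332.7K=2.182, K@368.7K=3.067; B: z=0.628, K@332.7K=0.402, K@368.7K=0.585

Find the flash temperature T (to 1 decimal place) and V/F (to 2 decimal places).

Adiabatic flash: solve Rachford–Rice at each trial T, then check hF = ψ·hV(T) + (1−ψ)·hL(T).
  T = 332.7 K: K = (2.182, 0.402), RR gives ψ = 0.091, H_out = 3.068 kJ/mol
  T = 368.7 K: K = (3.067, 0.585), RR gives ψ = 0.593, H_out = 25.030 kJ/mol
  T = 350.7 K: K = (2.610, 0.490), RR gives ψ = 0.339, H_out = 14.151 kJ/mol
  T = 341.7 K: K = (2.392, 0.445), RR gives ψ = 0.219, H_out = 8.796 kJ/mol
  T = 337.2 K: K = (2.286, 0.423), RR gives ψ = 0.157, H_out = 6.002 kJ/mol
  T = 334.9 K: K = (2.233, 0.412), RR gives ψ = 0.123, H_out = 4.523 kJ/mol
Linear interpolation between T = 334.9 (H_out = 4.523) and T = 337.2 (H_out = 6.002) on hF = 5.94 gives T ≈ 337.1 K, at which ψ = 0.16.

T = 337.1 K, V/F = 0.16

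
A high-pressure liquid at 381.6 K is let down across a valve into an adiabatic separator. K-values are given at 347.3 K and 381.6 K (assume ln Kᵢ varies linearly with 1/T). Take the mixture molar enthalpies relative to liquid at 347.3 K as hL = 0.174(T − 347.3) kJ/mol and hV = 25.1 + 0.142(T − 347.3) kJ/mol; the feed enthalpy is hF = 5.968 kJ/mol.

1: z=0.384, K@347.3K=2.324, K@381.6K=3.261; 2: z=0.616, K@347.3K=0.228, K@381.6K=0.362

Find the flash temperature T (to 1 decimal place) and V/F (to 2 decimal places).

T = 359.7 K, V/F = 0.15

Adiabatic flash: solve Rachford–Rice at each trial T, then check hF = ψ·hV(T) + (1−ψ)·hL(T).
  T = 347.3 K: K = (2.324, 0.228), RR gives ψ = 0.032, H_out = 0.807 kJ/mol
  T = 381.6 K: K = (3.261, 0.362), RR gives ψ = 0.329, H_out = 13.875 kJ/mol
  T = 364.5 K: K = (2.776, 0.291), RR gives ψ = 0.195, H_out = 7.769 kJ/mol
  T = 355.9 K: K = (2.546, 0.258), RR gives ψ = 0.119, H_out = 4.453 kJ/mol
  T = 360.2 K: K = (2.660, 0.274), RR gives ψ = 0.158, H_out = 6.142 kJ/mol
  T = 358.0 K: K = (2.601, 0.266), RR gives ψ = 0.138, H_out = 5.287 kJ/mol
  T = 359.1 K: K = (2.630, 0.270), RR gives ψ = 0.148, H_out = 5.717 kJ/mol
Linear interpolation between T = 359.1 (H_out = 5.717) and T = 360.2 (H_out = 6.142) on hF = 5.968 gives T ≈ 359.7 K, at which ψ = 0.15.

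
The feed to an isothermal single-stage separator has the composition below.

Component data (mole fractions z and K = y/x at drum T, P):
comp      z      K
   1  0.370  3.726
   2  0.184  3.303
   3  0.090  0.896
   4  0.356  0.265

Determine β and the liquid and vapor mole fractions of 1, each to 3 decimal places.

β = 0.668, x_1 = 0.131, y_1 = 0.489

Let β = V/F and solve Σ zᵢ(Kᵢ−1)/(1+β(Kᵢ−1)) = 0.
Check two-phase: ΣzᵢKᵢ = 2.161 > 1 and Σzᵢ/Kᵢ = 1.599 > 1, so g(0) = 1.161 > 0 and g(1) = -0.599 < 0.
Newton–Raphson from β = 0.5:
  β = 0.500: g = 0.2002, g' = -1.185 → β = 0.669
  β = 0.669: g = -0.0008, g' = -1.242 → β = 0.668
Converged at β = 0.668.
Compositions from xᵢ = zᵢ/(1+β(Kᵢ−1)), yᵢ = Kᵢxᵢ:
  1: x = 0.131, y = 0.489
  2: x = 0.072, y = 0.239
  3: x = 0.097, y = 0.087
  4: x = 0.700, y = 0.185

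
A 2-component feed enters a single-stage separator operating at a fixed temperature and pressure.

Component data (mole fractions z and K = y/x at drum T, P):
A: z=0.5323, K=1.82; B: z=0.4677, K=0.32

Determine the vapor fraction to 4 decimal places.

ψ = 0.2124

Binary case is linear: z₁(K₁−1)(1+ψ(K₂−1)) + z₂(K₂−1)(1+ψ(K₁−1)) = 0
⇒ ψ = [z₁(K₁−1)+z₂(K₂−1)] / [−(K₁−1)(K₂−1)] = 0.11845/0.55760 = 0.2124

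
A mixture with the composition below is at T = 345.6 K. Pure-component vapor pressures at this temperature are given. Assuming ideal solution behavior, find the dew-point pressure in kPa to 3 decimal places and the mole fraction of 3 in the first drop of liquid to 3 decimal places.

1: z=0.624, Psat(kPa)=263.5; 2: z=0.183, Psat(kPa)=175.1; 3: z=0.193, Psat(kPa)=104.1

Pdew = 189.853 kPa, x_3 = 0.352

At the dew point ψ → 1, so Σzᵢ/Kᵢ = 1 with Kᵢ = Pᵢˢᵃᵗ/P ⇒ 1/P = Σzᵢ/Pᵢˢᵃᵗ.
1/P = 0.624/263.5 + 0.183/175.1 + 0.193/104.1 = 0.005267 ⇒ P = 189.853 kPa
xᵢ = zᵢP/Pᵢˢᵃᵗ ⇒ x_3 = 0.193·189.853/104.1 = 0.352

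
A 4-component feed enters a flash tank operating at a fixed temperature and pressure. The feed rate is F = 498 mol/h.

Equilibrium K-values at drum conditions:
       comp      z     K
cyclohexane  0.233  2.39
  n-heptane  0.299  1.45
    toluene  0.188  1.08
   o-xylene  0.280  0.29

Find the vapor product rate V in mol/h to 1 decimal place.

Rachford–Rice: g(ψ) = Σ zᵢ(Kᵢ−1)/(1+ψ(Kᵢ−1)) = 0.
Check two-phase: ΣzᵢKᵢ = 1.275 > 1 and Σzᵢ/Kᵢ = 1.443 > 1, so g(0) = 0.275 > 0 and g(1) = -0.443 < 0.
Newton–Raphson from ψ = 0.35:
  ψ = 0.350: g = 0.0842, g' = -0.500 → ψ = 0.518
  ψ = 0.518: g = -0.0028, g' = -0.546 → ψ = 0.513
Converged at ψ = 0.513.
Then V = ψ·F = 0.5132·498 = 255.6 mol/h and L = F − V = 242.4 mol/h.

V = 255.6 mol/h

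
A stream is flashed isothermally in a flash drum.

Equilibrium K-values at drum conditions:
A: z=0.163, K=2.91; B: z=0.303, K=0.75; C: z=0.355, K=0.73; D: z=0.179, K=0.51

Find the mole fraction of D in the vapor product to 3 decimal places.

y_D = 0.095

Material balance + equilibrium reduce to Σ zᵢ(Kᵢ−1)/(1+V/F(Kᵢ−1)) = 0.
g(0) = ΣzᵢKᵢ − 1 = 0.052 and g(1) = 1 − Σzᵢ/Kᵢ = -0.297, so a root lies in (0, 1).
Iterate (Newton) starting at V/F = 0.32:
  V/F = 0.320: g = -0.0980, g' = -0.343 → V/F = 0.034
  V/F = 0.034: g = 0.0300, g' = -0.614 → V/F = 0.083
  V/F = 0.083: g = 0.0020, g' = -0.537 → V/F = 0.087
Converged at V/F = 0.087.
Compositions from xᵢ = zᵢ/(1+V/F(Kᵢ−1)), yᵢ = Kᵢxᵢ:
  A: x = 0.140, y = 0.407
  B: x = 0.310, y = 0.232
  C: x = 0.363, y = 0.265
  D: x = 0.187, y = 0.095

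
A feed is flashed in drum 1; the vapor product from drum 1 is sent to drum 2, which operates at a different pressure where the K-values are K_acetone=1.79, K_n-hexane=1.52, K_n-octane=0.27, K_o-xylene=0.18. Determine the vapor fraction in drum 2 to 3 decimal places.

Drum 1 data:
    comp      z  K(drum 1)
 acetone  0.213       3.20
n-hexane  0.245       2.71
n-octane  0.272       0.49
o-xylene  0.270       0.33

V/F (drum 2) = 0.414

Drum 1:
Material balance + equilibrium reduce to Σ zᵢ(Kᵢ−1)/(1+ψ₁(Kᵢ−1)) = 0.
g(0) = ΣzᵢKᵢ − 1 = 0.568 and g(1) = 1 − Σzᵢ/Kᵢ = -0.530, so a root lies in (0, 1).
Newton iteration, ψ₁⁰ = 0.5:
  ψ₁ = 0.500: g = -0.0092, g' = -0.844 → ψ₁ = 0.489
Converged at ψ₁ = 0.489.
Drum-1 compositions:
  acetone: x = 0.103, y = 0.328
  n-hexane: x = 0.133, y = 0.362
  n-octane: x = 0.362, y = 0.178
  o-xylene: x = 0.402, y = 0.133
Drum-2 feed = drum-1 vapor: z₂ = (0.3283, 0.3616, 0.1776, 0.1325).
Drum 2:
Let ψ₂ = V/F and solve Σ zᵢ(Kᵢ−1)/(1+ψ₂(Kᵢ−1)) = 0.
Check two-phase: ΣzᵢKᵢ = 1.209 > 1 and Σzᵢ/Kᵢ = 1.815 > 1, so g(0) = 0.209 > 0 and g(1) = -0.815 < 0.
Iterate (Newton) starting at ψ₂ = 0.69:
  ψ₂ = 0.690: g = -0.2052, g' = -0.996 → ψ₂ = 0.484
  ψ₂ = 0.484: g = -0.0427, g' = -0.641 → ψ₂ = 0.417
  ψ₂ = 0.417: g = -0.0020, g' = -0.583 → ψ₂ = 0.414
Converged at ψ₂ = 0.414.
  acetone: x = 0.247, y = 0.443
  n-hexane: x = 0.298, y = 0.452
  n-octane: x = 0.254, y = 0.069
  o-xylene: x = 0.201, y = 0.036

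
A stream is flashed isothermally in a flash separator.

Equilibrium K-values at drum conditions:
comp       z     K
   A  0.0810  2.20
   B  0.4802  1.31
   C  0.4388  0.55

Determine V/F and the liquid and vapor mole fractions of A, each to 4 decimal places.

Material balance + equilibrium reduce to Σ zᵢ(Kᵢ−1)/(1+V/F(Kᵢ−1)) = 0.
Feasibility: ΣzᵢKᵢ = 1.0486, Σzᵢ/Kᵢ = 1.2012 — both > 1, two phases present.
Newton–Raphson from V/F = 0.69:
  V/F = 0.6900: g = -0.11058, g' = -0.2531 → V/F = 0.2532
  V/F = 0.2532: g = -0.01027, g' = -0.2215 → V/F = 0.2068
  V/F = 0.2068: g = 0.00005, g' = -0.2237 → V/F = 0.2070
Converged at V/F = 0.2070.
Compositions from xᵢ = zᵢ/(1+V/F(Kᵢ−1)), yᵢ = Kᵢxᵢ:
  A: x = 0.0649, y = 0.1427
  B: x = 0.4512, y = 0.5911
  C: x = 0.4839, y = 0.2661

V/F = 0.2070, x_A = 0.0649, y_A = 0.1427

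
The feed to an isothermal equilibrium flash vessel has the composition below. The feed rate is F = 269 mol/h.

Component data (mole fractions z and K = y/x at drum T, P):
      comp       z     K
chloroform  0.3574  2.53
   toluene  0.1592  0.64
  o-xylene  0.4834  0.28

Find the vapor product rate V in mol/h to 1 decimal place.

V = 38.5 mol/h

Newton–Raphson from ψ = 0.36:
  ψ = 0.3600: g = -0.18307, g' = -0.8317 → ψ = 0.1399
  ψ = 0.1399: g = 0.00303, g' = -0.9004 → ψ = 0.1433
Converged at ψ = 0.1433.
Then V = ψ·F = 0.1433·269 = 38.5 mol/h and L = F − V = 230.5 mol/h.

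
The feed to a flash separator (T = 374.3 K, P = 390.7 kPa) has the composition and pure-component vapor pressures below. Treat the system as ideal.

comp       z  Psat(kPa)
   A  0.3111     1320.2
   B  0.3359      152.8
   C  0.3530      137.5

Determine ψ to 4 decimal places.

ψ = 0.2050

Raoult's law: Kᵢ = Pᵢˢᵃᵗ/P = Pᵢˢᵃᵗ/390.7.
  K_A = 1320.2/390.7 = 3.379063, K_B = 152.8/390.7 = 0.391093, K_C = 137.5/390.7 = 0.351932
Material balance + equilibrium reduce to Σ zᵢ(Kᵢ−1)/(1+ψ(Kᵢ−1)) = 0.
Check two-phase: ΣzᵢKᵢ = 1.3068 > 1 and Σzᵢ/Kᵢ = 1.9540 > 1, so g(0) = 0.3068 > 0 and g(1) = -0.9540 < 0.
Newton iteration, ψ⁰ = 0.5:
  ψ = 0.5000: g = -0.29446, g' = -0.9492 → ψ = 0.1898
  ψ = 0.1898: g = 0.01781, g' = -1.1877 → ψ = 0.2048
  ψ = 0.2048: g = 0.00024, g' = -1.1558 → ψ = 0.2050
Converged at ψ = 0.2050.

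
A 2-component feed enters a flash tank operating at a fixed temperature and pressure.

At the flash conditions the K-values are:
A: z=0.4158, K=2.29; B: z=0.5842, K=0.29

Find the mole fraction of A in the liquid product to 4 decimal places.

Rachford–Rice: g(ψ) = Σ zᵢ(Kᵢ−1)/(1+ψ(Kᵢ−1)) = 0.
Feasibility: ΣzᵢKᵢ = 1.1216, Σzᵢ/Kᵢ = 2.1961 — both > 1, two phases present.
Iterate (Newton) starting at ψ = 0.5:
  ψ = 0.5000: g = -0.31700, g' = -0.9636 → ψ = 0.1710
  ψ = 0.1710: g = -0.03267, g' = -0.8459 → ψ = 0.1324
  ψ = 0.1324: g = 0.00032, g' = -0.8636 → ψ = 0.1328
Converged at ψ = 0.1328.
Compositions from xᵢ = zᵢ/(1+ψ(Kᵢ−1)), yᵢ = Kᵢxᵢ:
  A: x = 0.3550, y = 0.8130
  B: x = 0.6450, y = 0.1870

x_A = 0.3550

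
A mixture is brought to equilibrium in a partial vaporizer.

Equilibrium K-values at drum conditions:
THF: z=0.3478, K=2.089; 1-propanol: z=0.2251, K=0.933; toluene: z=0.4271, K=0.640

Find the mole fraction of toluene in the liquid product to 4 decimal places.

Newton–Raphson from ψ = 0.5:
  ψ = 0.5000: g = 0.04212, g' = -0.2563 → ψ = 0.6643
  ψ = 0.6643: g = 0.00190, g' = -0.2356 → ψ = 0.6724
Converged at ψ = 0.6724.
Compositions from xᵢ = zᵢ/(1+ψ(Kᵢ−1)), yᵢ = Kᵢxᵢ:
  THF: x = 0.2008, y = 0.4194
  1-propanol: x = 0.2357, y = 0.2199
  toluene: x = 0.5635, y = 0.3606

x_toluene = 0.5635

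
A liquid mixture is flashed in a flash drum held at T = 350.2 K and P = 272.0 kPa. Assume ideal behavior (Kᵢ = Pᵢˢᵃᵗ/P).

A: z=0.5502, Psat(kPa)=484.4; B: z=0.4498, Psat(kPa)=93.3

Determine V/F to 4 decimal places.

Raoult's law: Kᵢ = Pᵢˢᵃᵗ/P = Pᵢˢᵃᵗ/272.0.
  K_A = 484.4/272.0 = 1.780882, K_B = 93.3/272.0 = 0.343015
Material balance + equilibrium reduce to Σ zᵢ(Kᵢ−1)/(1+V/F(Kᵢ−1)) = 0.
Check two-phase: ΣzᵢKᵢ = 1.1341 > 1 and Σzᵢ/Kᵢ = 1.6203 > 1, so g(0) = 0.1341 > 0 and g(1) = -0.6203 < 0.
Newton–Raphson from V/F = 0.5:
  V/F = 0.5000: g = -0.13108, g' = -0.6041 → V/F = 0.2830
  V/F = 0.2830: g = -0.01113, g' = -0.5180 → V/F = 0.2615
  V/F = 0.2615: g = -0.00004, g' = -0.5144 → V/F = 0.2614
Converged at V/F = 0.2614.

V/F = 0.2614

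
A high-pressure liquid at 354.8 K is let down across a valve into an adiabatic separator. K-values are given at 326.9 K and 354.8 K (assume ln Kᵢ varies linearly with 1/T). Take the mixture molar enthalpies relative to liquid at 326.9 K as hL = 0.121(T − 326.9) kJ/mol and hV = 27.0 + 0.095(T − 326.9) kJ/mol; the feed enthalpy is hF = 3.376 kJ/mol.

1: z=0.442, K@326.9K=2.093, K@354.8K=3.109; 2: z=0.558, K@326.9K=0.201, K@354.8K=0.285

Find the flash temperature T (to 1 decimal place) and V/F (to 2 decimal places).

T = 331.0 K, V/F = 0.11

Adiabatic flash: solve Rachford–Rice at each trial T, then check hF = ψ·hV(T) + (1−ψ)·hL(T).
  T = 326.9 K: K = (2.093, 0.201), RR gives ψ = 0.043, H_out = 1.152 kJ/mol
  T = 354.8 K: K = (3.109, 0.285), RR gives ψ = 0.354, H_out = 12.667 kJ/mol
  T = 340.9 K: K = (2.573, 0.241), RR gives ψ = 0.228, H_out = 7.764 kJ/mol
  T = 333.9 K: K = (2.326, 0.221), RR gives ψ = 0.146, H_out = 4.769 kJ/mol
  T = 330.4 K: K = (2.208, 0.211), RR gives ψ = 0.098, H_out = 3.058 kJ/mol
  T = 332.1 K: K = (2.265, 0.215), RR gives ψ = 0.122, H_out = 3.911 kJ/mol
Linear interpolation between T = 330.4 (H_out = 3.058) and T = 332.1 (H_out = 3.911) on hF = 3.376 gives T ≈ 331.0 K, at which ψ = 0.11.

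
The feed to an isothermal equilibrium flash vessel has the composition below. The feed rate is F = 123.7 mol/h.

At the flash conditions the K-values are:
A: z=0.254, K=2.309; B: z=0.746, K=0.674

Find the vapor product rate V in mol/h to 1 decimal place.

Let ψ = V/F and solve Σ zᵢ(Kᵢ−1)/(1+ψ(Kᵢ−1)) = 0.
Check two-phase: ΣzᵢKᵢ = 1.089 > 1 and Σzᵢ/Kᵢ = 1.217 > 1, so g(0) = 0.089 > 0 and g(1) = -0.217 < 0.
Iterate (Newton) starting at ψ = 0.5:
  ψ = 0.500: g = -0.0896, g' = -0.272 → ψ = 0.171
  ψ = 0.171: g = 0.0142, g' = -0.380 → ψ = 0.208
  ψ = 0.208: g = 0.0004, g' = -0.360 → ψ = 0.209
Converged at ψ = 0.209.
Then V = ψ·F = 0.2092·123.7 = 25.9 mol/h and L = F − V = 97.8 mol/h.

V = 25.9 mol/h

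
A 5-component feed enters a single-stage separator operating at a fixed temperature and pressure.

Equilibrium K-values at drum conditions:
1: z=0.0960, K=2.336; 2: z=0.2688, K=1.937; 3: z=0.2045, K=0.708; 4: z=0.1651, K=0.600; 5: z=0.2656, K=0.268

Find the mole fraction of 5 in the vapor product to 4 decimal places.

Newton iteration, ψ⁰ = 0.5:
  ψ = 0.5000: g = -0.21072, g' = -0.5903 → ψ = 0.1430
  ψ = 0.1430: g = -0.01972, g' = -0.5306 → ψ = 0.1058
  ψ = 0.1058: g = 0.00019, g' = -0.5415 → ψ = 0.1062
Converged at ψ = 0.1062.
Compositions from xᵢ = zᵢ/(1+ψ(Kᵢ−1)), yᵢ = Kᵢxᵢ:
  1: x = 0.0841, y = 0.1964
  2: x = 0.2445, y = 0.4736
  3: x = 0.2110, y = 0.1494
  4: x = 0.1724, y = 0.1035
  5: x = 0.2880, y = 0.0772

y_5 = 0.0772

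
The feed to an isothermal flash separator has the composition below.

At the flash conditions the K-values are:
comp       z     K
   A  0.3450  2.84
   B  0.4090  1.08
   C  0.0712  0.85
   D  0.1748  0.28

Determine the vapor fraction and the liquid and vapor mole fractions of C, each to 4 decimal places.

ψ = 0.7684, x_C = 0.0805, y_C = 0.0684

Material balance + equilibrium reduce to Σ zᵢ(Kᵢ−1)/(1+ψ(Kᵢ−1)) = 0.
g(0) = ΣzᵢKᵢ − 1 = 0.5310 and g(1) = 1 − Σzᵢ/Kᵢ = -0.2082, so a root lies in (0, 1).
Iterate (Newton) starting at ψ = 0.5:
  ψ = 0.5000: g = 0.15389, g' = -0.5424 → ψ = 0.7837
  ψ = 0.7837: g = -0.01022, g' = -0.6776 → ψ = 0.7686
  ψ = 0.7686: g = -0.00014, g' = -0.6591 → ψ = 0.7684
Converged at ψ = 0.7684.
Compositions from xᵢ = zᵢ/(1+ψ(Kᵢ−1)), yᵢ = Kᵢxᵢ:
  A: x = 0.1429, y = 0.4059
  B: x = 0.3853, y = 0.4161
  C: x = 0.0805, y = 0.0684
  D: x = 0.3913, y = 0.1096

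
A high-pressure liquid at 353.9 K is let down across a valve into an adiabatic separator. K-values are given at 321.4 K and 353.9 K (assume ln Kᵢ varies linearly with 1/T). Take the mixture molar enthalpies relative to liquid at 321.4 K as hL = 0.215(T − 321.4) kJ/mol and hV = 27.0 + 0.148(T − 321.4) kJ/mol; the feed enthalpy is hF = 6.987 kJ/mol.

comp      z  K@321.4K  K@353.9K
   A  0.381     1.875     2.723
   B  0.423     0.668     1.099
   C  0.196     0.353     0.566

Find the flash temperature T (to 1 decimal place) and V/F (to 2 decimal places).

T = 323.5 K, V/F = 0.24

Adiabatic flash: solve Rachford–Rice at each trial T, then check hF = ψ·hV(T) + (1−ψ)·hL(T).
  T = 321.4 K: K = (1.875, 0.668, 0.353), RR gives ψ = 0.167, H_out = 4.510 kJ/mol
  T = 353.9 K: K = (2.723, 1.099, 0.566), RR gives ψ = 1.000, H_out = 31.810 kJ/mol
  T = 337.6 K: K = (2.279, 0.866, 0.452), RR gives ψ = 0.760, H_out = 23.179 kJ/mol
  T = 329.5 K: K = (2.072, 0.763, 0.401), RR gives ψ = 0.457, H_out = 13.832 kJ/mol
  T = 325.4 K: K = (1.971, 0.714, 0.376), RR gives ψ = 0.310, H_out = 9.147 kJ/mol
  T = 323.4 K: K = (1.923, 0.691, 0.364), RR gives ψ = 0.239, H_out = 6.844 kJ/mol
Linear interpolation between T = 323.4 (H_out = 6.844) and T = 325.4 (H_out = 9.147) on hF = 6.987 gives T ≈ 323.5 K, at which ψ = 0.24.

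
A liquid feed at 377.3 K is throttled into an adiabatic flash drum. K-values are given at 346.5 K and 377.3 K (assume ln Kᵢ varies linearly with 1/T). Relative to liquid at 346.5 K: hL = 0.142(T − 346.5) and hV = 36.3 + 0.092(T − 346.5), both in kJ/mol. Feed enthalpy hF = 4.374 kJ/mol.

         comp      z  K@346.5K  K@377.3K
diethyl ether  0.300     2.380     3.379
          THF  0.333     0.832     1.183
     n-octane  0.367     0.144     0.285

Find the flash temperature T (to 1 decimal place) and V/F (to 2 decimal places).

T = 350.0 K, V/F = 0.11

Adiabatic flash: solve Rachford–Rice at each trial T, then check hF = ψ·hV(T) + (1−ψ)·hL(T).
  T = 346.5 K: K = (2.380, 0.832, 0.144), RR gives ψ = 0.053, H_out = 1.935 kJ/mol
  T = 377.3 K: K = (3.379, 1.183, 0.285), RR gives ψ = 0.467, H_out = 20.619 kJ/mol
  T = 361.9 K: K = (2.857, 1.000, 0.206), RR gives ψ = 0.270, H_out = 11.769 kJ/mol
  T = 354.2 K: K = (2.613, 0.914, 0.173), RR gives ψ = 0.167, H_out = 7.081 kJ/mol
  T = 350.4 K: K = (2.496, 0.873, 0.158), RR gives ψ = 0.112, H_out = 4.615 kJ/mol
  T = 348.4 K: K = (2.436, 0.852, 0.151), RR gives ψ = 0.083, H_out = 3.262 kJ/mol
Linear interpolation between T = 348.4 (H_out = 3.262) and T = 350.4 (H_out = 4.615) on hF = 4.374 gives T ≈ 350.0 K, at which ψ = 0.11.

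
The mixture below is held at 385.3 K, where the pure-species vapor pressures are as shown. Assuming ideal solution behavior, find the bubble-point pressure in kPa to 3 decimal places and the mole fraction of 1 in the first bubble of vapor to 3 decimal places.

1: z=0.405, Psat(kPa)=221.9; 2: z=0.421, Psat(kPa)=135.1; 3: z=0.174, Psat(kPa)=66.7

At the bubble point ψ → 0, so ΣzᵢKᵢ = 1 with Kᵢ = Pᵢˢᵃᵗ/P ⇒ P = ΣzᵢPᵢˢᵃᵗ.
P = 0.405·221.9 + 0.421·135.1 + 0.174·66.7 = 158.352 kPa
yᵢ = zᵢPᵢˢᵃᵗ/P ⇒ y_1 = 0.405·221.9/158.352 = 0.568

Pbub = 158.352 kPa, y_1 = 0.568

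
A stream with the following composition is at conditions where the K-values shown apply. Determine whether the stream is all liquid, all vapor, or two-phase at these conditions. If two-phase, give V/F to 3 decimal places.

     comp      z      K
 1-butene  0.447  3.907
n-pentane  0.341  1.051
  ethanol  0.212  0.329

ΣzᵢKᵢ = 2.175; Σzᵢ/Kᵢ = 1.083.
Both exceed 1, so a two-phase solution exists.
Newton iteration, ψ⁰ = 0.61:
  ψ = 0.610: g = 0.2446, g' = -0.766 → ψ = 0.930
  ψ = 0.930: g = -0.0104, g' = -0.951 → ψ = 0.919
  ψ = 0.919: g = -0.0001, g' = -0.930 → ψ = 0.918
Converged at ψ = 0.918.

two-phase, V/F = 0.918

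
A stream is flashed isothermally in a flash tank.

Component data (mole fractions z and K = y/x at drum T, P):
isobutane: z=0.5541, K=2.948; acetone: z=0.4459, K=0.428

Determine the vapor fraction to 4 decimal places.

ψ = 0.7398

Binary case is linear: z₁(K₁−1)(1+ψ(K₂−1)) + z₂(K₂−1)(1+ψ(K₁−1)) = 0
⇒ ψ = [z₁(K₁−1)+z₂(K₂−1)] / [−(K₁−1)(K₂−1)] = 0.82433/1.11426 = 0.7398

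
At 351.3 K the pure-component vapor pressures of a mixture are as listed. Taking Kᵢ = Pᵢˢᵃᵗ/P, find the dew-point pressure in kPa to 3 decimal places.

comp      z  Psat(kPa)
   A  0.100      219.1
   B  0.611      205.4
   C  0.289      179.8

At the dew point ψ → 1, so Σzᵢ/Kᵢ = 1 with Kᵢ = Pᵢˢᵃᵗ/P ⇒ 1/P = Σzᵢ/Pᵢˢᵃᵗ.
1/P = 0.100/219.1 + 0.611/205.4 + 0.289/179.8 = 0.005038 ⇒ P = 198.474 kPa

Pdew = 198.474 kPa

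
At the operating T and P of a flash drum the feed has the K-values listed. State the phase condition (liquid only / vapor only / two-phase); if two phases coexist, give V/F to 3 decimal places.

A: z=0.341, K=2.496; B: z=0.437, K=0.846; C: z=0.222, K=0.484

two-phase, V/F = 0.684

ΣzᵢKᵢ = 1.328; Σzᵢ/Kᵢ = 1.112.
Both exceed 1, so a two-phase solution exists.
Rachford–Rice: g(ψ) = Σ zᵢ(Kᵢ−1)/(1+ψ(Kᵢ−1)) = 0.
Iterate (Newton) starting at ψ = 0.49:
  ψ = 0.490: g = 0.0683, g' = -0.372 → ψ = 0.673
  ψ = 0.673: g = 0.0035, g' = -0.341 → ψ = 0.684
Converged at ψ = 0.684.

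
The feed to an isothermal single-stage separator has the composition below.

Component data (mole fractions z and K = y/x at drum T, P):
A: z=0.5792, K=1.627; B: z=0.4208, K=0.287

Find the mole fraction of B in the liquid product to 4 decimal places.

x_B = 0.4679

Binary case is linear: z₁(K₁−1)(1+ψ(K₂−1)) + z₂(K₂−1)(1+ψ(K₁−1)) = 0
⇒ ψ = [z₁(K₁−1)+z₂(K₂−1)] / [−(K₁−1)(K₂−1)] = 0.06313/0.44705 = 0.1412
Compositions from xᵢ = zᵢ/(1+ψ(Kᵢ−1)), yᵢ = Kᵢxᵢ:
  A: x = 0.5321, y = 0.8657
  B: x = 0.4679, y = 0.1343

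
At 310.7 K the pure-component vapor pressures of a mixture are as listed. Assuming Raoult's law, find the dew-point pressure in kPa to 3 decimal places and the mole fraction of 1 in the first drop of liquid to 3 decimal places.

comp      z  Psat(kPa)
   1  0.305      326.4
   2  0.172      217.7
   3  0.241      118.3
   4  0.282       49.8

At the dew point ψ → 1, so Σzᵢ/Kᵢ = 1 with Kᵢ = Pᵢˢᵃᵗ/P ⇒ 1/P = Σzᵢ/Pᵢˢᵃᵗ.
1/P = 0.305/326.4 + 0.172/217.7 + 0.241/118.3 + 0.282/49.8 = 0.009424 ⇒ P = 106.108 kPa
xᵢ = zᵢP/Pᵢˢᵃᵗ ⇒ x_1 = 0.305·106.108/326.4 = 0.099

Pdew = 106.108 kPa, x_1 = 0.099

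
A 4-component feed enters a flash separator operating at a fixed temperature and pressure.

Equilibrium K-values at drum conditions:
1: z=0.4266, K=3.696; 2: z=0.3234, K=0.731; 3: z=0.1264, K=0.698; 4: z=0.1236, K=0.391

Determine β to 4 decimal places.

Rachford–Rice: g(β) = Σ zᵢ(Kᵢ−1)/(1+β(Kᵢ−1)) = 0.
g(0) = ΣzᵢKᵢ − 1 = 0.9497 and g(1) = 1 − Σzᵢ/Kᵢ = -0.0550, so a root lies in (0, 1).
Iterate (Newton) starting at β = 0.5:
  β = 0.5000: g = 0.23612, g' = -0.7044 → β = 0.8352
  β = 0.8352: g = 0.03725, g' = -0.5427 → β = 0.9038
  β = 0.9038: g = -0.00023, g' = -0.5520 → β = 0.9034
Converged at β = 0.9034.

β = 0.9034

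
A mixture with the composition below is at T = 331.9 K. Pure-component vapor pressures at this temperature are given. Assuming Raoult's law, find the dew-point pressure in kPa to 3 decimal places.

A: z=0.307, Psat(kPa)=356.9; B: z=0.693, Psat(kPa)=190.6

Pdew = 222.416 kPa

At the dew point ψ → 1, so Σzᵢ/Kᵢ = 1 with Kᵢ = Pᵢˢᵃᵗ/P ⇒ 1/P = Σzᵢ/Pᵢˢᵃᵗ.
1/P = 0.307/356.9 + 0.693/190.6 = 0.004496 ⇒ P = 222.416 kPa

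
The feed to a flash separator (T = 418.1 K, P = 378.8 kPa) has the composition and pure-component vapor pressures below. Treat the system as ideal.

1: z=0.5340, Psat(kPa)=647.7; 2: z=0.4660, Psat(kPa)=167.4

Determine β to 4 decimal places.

Raoult's law: Kᵢ = Pᵢˢᵃᵗ/P = Pᵢˢᵃᵗ/378.8.
  K_1 = 647.7/378.8 = 1.709873, K_2 = 167.4/378.8 = 0.441922
Rachford–Rice: g(β) = Σ zᵢ(Kᵢ−1)/(1+β(Kᵢ−1)) = 0.
Check two-phase: ΣzᵢKᵢ = 1.1190 > 1 and Σzᵢ/Kᵢ = 1.3668 > 1, so g(0) = 0.1190 > 0 and g(1) = -0.3668 < 0.
Newton iteration, β⁰ = 0.64:
  β = 0.6400: g = -0.14391, g' = -0.4785 → β = 0.3392
  β = 0.3392: g = -0.01529, g' = -0.3956 → β = 0.3006
  β = 0.3006: g = -0.00007, g' = -0.3923 → β = 0.3004
Converged at β = 0.3004.

β = 0.3004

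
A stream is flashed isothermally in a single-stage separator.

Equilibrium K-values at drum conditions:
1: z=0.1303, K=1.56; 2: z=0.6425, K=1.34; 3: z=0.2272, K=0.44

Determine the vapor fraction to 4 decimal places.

ψ = 0.7715

Material balance + equilibrium reduce to Σ zᵢ(Kᵢ−1)/(1+ψ(Kᵢ−1)) = 0.
g(0) = ΣzᵢKᵢ − 1 = 0.1642 and g(1) = 1 − Σzᵢ/Kᵢ = -0.0794, so a root lies in (0, 1).
Newton–Raphson from ψ = 0.48:
  ψ = 0.4800: g = 0.07131, g' = -0.2135 → ψ = 0.8139
  ψ = 0.8139: g = -0.01257, g' = -0.3054 → ψ = 0.7728
  ψ = 0.7728: g = -0.00037, g' = -0.2879 → ψ = 0.7715
Converged at ψ = 0.7715.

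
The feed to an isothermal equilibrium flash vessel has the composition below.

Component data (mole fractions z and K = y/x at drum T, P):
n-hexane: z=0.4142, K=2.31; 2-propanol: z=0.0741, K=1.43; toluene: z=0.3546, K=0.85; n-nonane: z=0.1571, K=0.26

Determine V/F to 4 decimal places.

V/F = 0.7118

Rachford–Rice: g(V/F) = Σ zᵢ(Kᵢ−1)/(1+V/F(Kᵢ−1)) = 0.
Check two-phase: ΣzᵢKᵢ = 1.4050 > 1 and Σzᵢ/Kᵢ = 1.2525 > 1, so g(0) = 0.4050 > 0 and g(1) = -0.2525 < 0.
Newton iteration, V/F⁰ = 0.45:
  V/F = 0.4500: g = 0.13673, g' = -0.4935 → V/F = 0.7271
  V/F = 0.7271: g = -0.00916, g' = -0.6076 → V/F = 0.7120
  V/F = 0.7120: g = -0.00011, g' = -0.5926 → V/F = 0.7118
Converged at V/F = 0.7118.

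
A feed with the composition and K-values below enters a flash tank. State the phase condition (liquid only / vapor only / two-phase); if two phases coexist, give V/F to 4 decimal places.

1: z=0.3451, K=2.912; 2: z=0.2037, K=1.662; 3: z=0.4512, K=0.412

ΣzᵢKᵢ = 1.5294; Σzᵢ/Kᵢ = 1.3362.
Both exceed 1, so a two-phase solution exists.
Newton–Raphson from ψ = 0.5:
  ψ = 0.5000: g = 0.06286, g' = -0.6931 → ψ = 0.5907
  ψ = 0.5907: g = 0.00031, g' = -0.6906 → ψ = 0.5912
Converged at ψ = 0.5912.

two-phase, V/F = 0.5912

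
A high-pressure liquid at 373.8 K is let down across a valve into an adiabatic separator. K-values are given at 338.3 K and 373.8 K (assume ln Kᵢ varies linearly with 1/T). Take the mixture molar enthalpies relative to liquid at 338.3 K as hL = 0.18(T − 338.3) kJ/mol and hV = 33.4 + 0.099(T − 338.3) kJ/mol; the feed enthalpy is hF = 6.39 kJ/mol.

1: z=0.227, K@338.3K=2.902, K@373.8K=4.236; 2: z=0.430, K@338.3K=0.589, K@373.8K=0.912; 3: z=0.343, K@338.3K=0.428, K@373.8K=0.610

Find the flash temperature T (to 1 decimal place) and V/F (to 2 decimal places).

Adiabatic flash: solve Rachford–Rice at each trial T, then check hF = ψ·hV(T) + (1−ψ)·hL(T).
  T = 338.3 K: K = (2.902, 0.589, 0.428), RR gives ψ = 0.064, H_out = 2.128 kJ/mol
  T = 373.8 K: K = (4.236, 0.912, 0.610), RR gives ψ = 0.702, H_out = 27.818 kJ/mol
  T = 356.1 K: K = (3.541, 0.741, 0.516), RR gives ψ = 0.321, H_out = 13.450 kJ/mol
  T = 347.2 K: K = (3.214, 0.663, 0.471), RR gives ψ = 0.186, H_out = 7.680 kJ/mol
  T = 342.8 K: K = (3.058, 0.626, 0.449), RR gives ψ = 0.125, H_out = 4.936 kJ/mol
  T = 345.0 K: K = (3.135, 0.644, 0.460), RR gives ψ = 0.155, H_out = 6.305 kJ/mol
Linear interpolation between T = 345.0 (H_out = 6.305) and T = 347.2 (H_out = 7.680) on hF = 6.39 gives T ≈ 345.1 K, at which ψ = 0.16.

T = 345.1 K, V/F = 0.16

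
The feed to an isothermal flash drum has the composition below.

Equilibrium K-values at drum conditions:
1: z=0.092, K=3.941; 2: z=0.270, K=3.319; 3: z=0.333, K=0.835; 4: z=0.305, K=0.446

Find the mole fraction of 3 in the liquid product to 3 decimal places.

x_3 = 0.375

Rachford–Rice: g(ψ) = Σ zᵢ(Kᵢ−1)/(1+ψ(Kᵢ−1)) = 0.
Feasibility: ΣzᵢKᵢ = 1.673, Σzᵢ/Kᵢ = 1.187 — both > 1, two phases present.
Newton iteration, ψ⁰ = 0.69:
  ψ = 0.690: g = -0.0054, g' = -0.558 → ψ = 0.680
Converged at ψ = 0.680.
Compositions from xᵢ = zᵢ/(1+ψ(Kᵢ−1)), yᵢ = Kᵢxᵢ:
  1: x = 0.031, y = 0.121
  2: x = 0.105, y = 0.348
  3: x = 0.375, y = 0.313
  4: x = 0.489, y = 0.218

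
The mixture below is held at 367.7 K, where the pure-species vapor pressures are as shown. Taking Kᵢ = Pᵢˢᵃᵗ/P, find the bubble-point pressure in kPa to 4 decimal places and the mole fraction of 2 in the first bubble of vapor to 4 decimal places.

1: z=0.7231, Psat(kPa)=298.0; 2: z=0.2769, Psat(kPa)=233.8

Pbub = 280.2230 kPa, y_2 = 0.2310

At the bubble point ψ → 0, so ΣzᵢKᵢ = 1 with Kᵢ = Pᵢˢᵃᵗ/P ⇒ P = ΣzᵢPᵢˢᵃᵗ.
P = 0.7231·298.0 + 0.2769·233.8 = 280.2230 kPa
yᵢ = zᵢPᵢˢᵃᵗ/P ⇒ y_2 = 0.2769·233.8/280.2230 = 0.2310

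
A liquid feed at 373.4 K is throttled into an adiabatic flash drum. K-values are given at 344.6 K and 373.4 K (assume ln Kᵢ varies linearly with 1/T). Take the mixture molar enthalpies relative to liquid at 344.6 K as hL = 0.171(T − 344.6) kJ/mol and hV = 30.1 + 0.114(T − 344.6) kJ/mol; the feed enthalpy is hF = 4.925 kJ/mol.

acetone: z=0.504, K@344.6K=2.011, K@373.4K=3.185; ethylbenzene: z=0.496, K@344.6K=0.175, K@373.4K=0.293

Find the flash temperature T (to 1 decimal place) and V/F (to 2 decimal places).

T = 346.4 K, V/F = 0.15

Adiabatic flash: solve Rachford–Rice at each trial T, then check hF = ψ·hV(T) + (1−ψ)·hL(T).
  T = 344.6 K: K = (2.011, 0.175), RR gives ψ = 0.120, H_out = 3.621 kJ/mol
  T = 373.4 K: K = (3.185, 0.293), RR gives ψ = 0.486, H_out = 18.752 kJ/mol
  T = 359.0 K: K = (2.554, 0.229), RR gives ψ = 0.334, H_out = 12.253 kJ/mol
  T = 351.8 K: K = (2.272, 0.201), RR gives ψ = 0.241, H_out = 8.373 kJ/mol
  T = 348.2 K: K = (2.139, 0.188), RR gives ψ = 0.185, H_out = 6.140 kJ/mol
  T = 346.4 K: K = (2.074, 0.181), RR gives ψ = 0.154, H_out = 4.922 kJ/mol
Linear interpolation between T = 346.4 (H_out = 4.922) and T = 348.2 (H_out = 6.140) on hF = 4.925 gives T ≈ 346.4 K, at which ψ = 0.15.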